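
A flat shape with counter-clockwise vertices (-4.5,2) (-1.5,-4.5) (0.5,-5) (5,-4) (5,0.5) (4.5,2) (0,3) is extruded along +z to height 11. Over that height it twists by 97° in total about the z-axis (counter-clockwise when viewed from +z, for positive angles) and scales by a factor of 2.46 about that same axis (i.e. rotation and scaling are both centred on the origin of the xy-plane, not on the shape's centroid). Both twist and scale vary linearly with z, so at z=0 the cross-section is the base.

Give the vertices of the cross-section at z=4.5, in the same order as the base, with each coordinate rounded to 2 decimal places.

Cross-section at z=4.5: (-7.57,-2.13) (2.75,-7.06) (5.71,-5.64) (10.23,0.18) (5.64,5.71) (3.49,7.05) (-3.06,3.69)

t = z/height = 4.5/11 = 0.409091
s = 1 + (scale-1)·z/height = 1 + (2.46-1)·4.5/11 = 1.597273
θ = twist·z/height = 97°·4.5/11 = 39.6818° = 0.692578 rad
cos θ = 0.769602, sin θ = 0.638524 (intermediates below are computed at full precision and shown rounded to 5 d.p.)
v1: (-4.5,2) → rotate → (-4.74026,-1.33415) → ×s → (-7.57148,-2.13100) → (-7.57,-2.13)
v2: (-1.5,-4.5) → rotate → (1.71895,-4.42100) → ×s → (2.74564,-7.06154) → (2.75,-7.06)
v3: (0.5,-5) → rotate → (3.57742,-3.52875) → ×s → (5.71411,-5.63637) → (5.71,-5.64)
v4: (5,-4) → rotate → (6.40211,0.11421) → ×s → (10.22591,0.18242) → (10.23,0.18)
v5: (5,0.5) → rotate → (3.52875,3.57742) → ×s → (5.63637,5.71411) → (5.64,5.71)
v6: (4.5,2) → rotate → (2.18616,4.41256) → ×s → (3.49190,7.04806) → (3.49,7.05)
v7: (0,3) → rotate → (-1.91557,2.30881) → ×s → (-3.05969,3.68779) → (-3.06,3.69)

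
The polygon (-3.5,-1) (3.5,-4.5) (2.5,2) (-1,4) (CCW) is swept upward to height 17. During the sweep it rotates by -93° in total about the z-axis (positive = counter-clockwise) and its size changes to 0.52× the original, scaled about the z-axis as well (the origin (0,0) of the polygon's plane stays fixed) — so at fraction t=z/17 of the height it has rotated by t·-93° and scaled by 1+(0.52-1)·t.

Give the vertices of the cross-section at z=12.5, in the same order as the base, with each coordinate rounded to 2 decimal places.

t = z/height = 12.5/17 = 0.735294
s = 1 + (scale-1)·z/height = 1 + (0.52-1)·12.5/17 = 0.647059
θ = twist·z/height = -93°·12.5/17 = -68.3824° = -1.193497 rad
cos θ = 0.368411, sin θ = -0.929663 (intermediates below are computed at full precision and shown rounded to 5 d.p.)
v1: (-3.5,-1) → rotate → (-2.21910,2.88541) → ×s → (-1.43589,1.86703) → (-1.44,1.87)
v2: (3.5,-4.5) → rotate → (-2.89405,-4.91167) → ×s → (-1.87262,-3.17814) → (-1.87,-3.18)
v3: (2.5,2) → rotate → (2.78035,-1.58734) → ×s → (1.79905,-1.02710) → (1.80,-1.03)
v4: (-1,4) → rotate → (3.35024,2.40331) → ×s → (2.16780,1.55508) → (2.17,1.56)

Cross-section at z=12.5: (-1.44,1.87) (-1.87,-3.18) (1.80,-1.03) (2.17,1.56)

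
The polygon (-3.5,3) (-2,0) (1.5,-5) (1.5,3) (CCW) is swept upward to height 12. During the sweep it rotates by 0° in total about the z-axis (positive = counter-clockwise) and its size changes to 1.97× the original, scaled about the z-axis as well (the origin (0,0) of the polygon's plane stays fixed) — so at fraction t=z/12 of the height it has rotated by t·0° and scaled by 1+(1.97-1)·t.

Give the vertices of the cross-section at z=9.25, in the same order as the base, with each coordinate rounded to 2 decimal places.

t = z/height = 9.25/12 = 0.770833
s = 1 + (scale-1)·z/height = 1 + (1.97-1)·9.25/12 = 1.747708
θ = twist·z/height = 0°·9.25/12 = 0.0000° = 0.000000 rad
cos θ = 1.000000, sin θ = 0.000000 (intermediates below are computed at full precision and shown rounded to 5 d.p.)
v1: (-3.5,3) → rotate → (-3.50000,3.00000) → ×s → (-6.11698,5.24312) → (-6.12,5.24)
v2: (-2,0) → rotate → (-2.00000,0.00000) → ×s → (-3.49542,0.00000) → (-3.50,0.00)
v3: (1.5,-5) → rotate → (1.50000,-5.00000) → ×s → (2.62156,-8.73854) → (2.62,-8.74)
v4: (1.5,3) → rotate → (1.50000,3.00000) → ×s → (2.62156,5.24312) → (2.62,5.24)

Cross-section at z=9.25: (-6.12,5.24) (-3.50,0.00) (2.62,-8.74) (2.62,5.24)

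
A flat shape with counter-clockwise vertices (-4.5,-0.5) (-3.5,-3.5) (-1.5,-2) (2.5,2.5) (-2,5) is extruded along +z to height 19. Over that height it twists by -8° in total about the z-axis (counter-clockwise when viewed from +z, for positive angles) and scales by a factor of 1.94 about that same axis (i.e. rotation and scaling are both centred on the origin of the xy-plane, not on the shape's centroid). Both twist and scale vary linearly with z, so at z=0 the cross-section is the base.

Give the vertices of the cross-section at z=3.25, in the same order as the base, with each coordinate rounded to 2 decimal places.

t = z/height = 3.25/19 = 0.171053
s = 1 + (scale-1)·z/height = 1 + (1.94-1)·3.25/19 = 1.160789
θ = twist·z/height = -8°·3.25/19 = -1.3684° = -0.023883 rad
cos θ = 0.999715, sin θ = -0.023881 (intermediates below are computed at full precision and shown rounded to 5 d.p.)
v1: (-4.5,-0.5) → rotate → (-4.51066,-0.39239) → ×s → (-5.23592,-0.45548) → (-5.24,-0.46)
v2: (-3.5,-3.5) → rotate → (-3.58259,-3.41542) → ×s → (-4.15863,-3.96458) → (-4.16,-3.96)
v3: (-1.5,-2) → rotate → (-1.54733,-1.96361) → ×s → (-1.79613,-2.27934) → (-1.80,-2.28)
v4: (2.5,2.5) → rotate → (2.55899,2.43958) → ×s → (2.97045,2.83184) → (2.97,2.83)
v5: (-2,5) → rotate → (-1.88002,5.04634) → ×s → (-2.18231,5.85773) → (-2.18,5.86)

Cross-section at z=3.25: (-5.24,-0.46) (-4.16,-3.96) (-1.80,-2.28) (2.97,2.83) (-2.18,5.86)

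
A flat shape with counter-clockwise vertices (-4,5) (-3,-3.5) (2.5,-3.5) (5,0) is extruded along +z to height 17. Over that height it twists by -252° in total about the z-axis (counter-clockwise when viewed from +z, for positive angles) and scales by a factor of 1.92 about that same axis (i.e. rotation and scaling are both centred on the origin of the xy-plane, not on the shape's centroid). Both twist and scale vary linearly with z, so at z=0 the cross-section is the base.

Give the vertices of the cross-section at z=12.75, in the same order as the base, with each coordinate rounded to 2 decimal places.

Cross-section at z=12.75: (5.35,-9.40) (5.93,5.05) (-3.25,6.50) (-8.35,1.32)

t = z/height = 12.75/17 = 0.75
s = 1 + (scale-1)·z/height = 1 + (1.92-1)·12.75/17 = 1.690000
θ = twist·z/height = -252°·12.75/17 = -189.0000° = -3.298672 rad
cos θ = -0.987688, sin θ = 0.156434 (intermediates below are computed at full precision and shown rounded to 5 d.p.)
v1: (-4,5) → rotate → (3.16858,-5.56418) → ×s → (5.35490,-9.40346) → (5.35,-9.40)
v2: (-3,-3.5) → rotate → (3.51059,2.98761) → ×s → (5.93289,5.04905) → (5.93,5.05)
v3: (2.5,-3.5) → rotate → (-1.92170,3.84800) → ×s → (-3.24767,6.50311) → (-3.25,6.50)
v4: (5,0) → rotate → (-4.93844,0.78217) → ×s → (-8.34597,1.32187) → (-8.35,1.32)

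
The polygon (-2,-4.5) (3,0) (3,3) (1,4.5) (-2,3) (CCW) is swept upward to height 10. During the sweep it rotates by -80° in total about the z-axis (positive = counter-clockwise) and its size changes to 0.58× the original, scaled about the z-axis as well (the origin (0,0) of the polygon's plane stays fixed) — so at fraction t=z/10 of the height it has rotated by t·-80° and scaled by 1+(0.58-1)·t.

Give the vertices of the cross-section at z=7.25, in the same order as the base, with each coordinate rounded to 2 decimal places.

t = z/height = 7.25/10 = 0.725
s = 1 + (scale-1)·z/height = 1 + (0.58-1)·7.25/10 = 0.695500
θ = twist·z/height = -80°·7.25/10 = -58.0000° = -1.012291 rad
cos θ = 0.529919, sin θ = -0.848048 (intermediates below are computed at full precision and shown rounded to 5 d.p.)
v1: (-2,-4.5) → rotate → (-4.87605,-0.68854) → ×s → (-3.39130,-0.47888) → (-3.39,-0.48)
v2: (3,0) → rotate → (1.58976,-2.54414) → ×s → (1.10568,-1.76945) → (1.11,-1.77)
v3: (3,3) → rotate → (4.13390,-0.95439) → ×s → (2.87513,-0.66378) → (2.88,-0.66)
v4: (1,4.5) → rotate → (4.34614,1.53659) → ×s → (3.02274,1.06870) → (3.02,1.07)
v5: (-2,3) → rotate → (1.48431,3.28585) → ×s → (1.03233,2.28531) → (1.03,2.29)

Cross-section at z=7.25: (-3.39,-0.48) (1.11,-1.77) (2.88,-0.66) (3.02,1.07) (1.03,2.29)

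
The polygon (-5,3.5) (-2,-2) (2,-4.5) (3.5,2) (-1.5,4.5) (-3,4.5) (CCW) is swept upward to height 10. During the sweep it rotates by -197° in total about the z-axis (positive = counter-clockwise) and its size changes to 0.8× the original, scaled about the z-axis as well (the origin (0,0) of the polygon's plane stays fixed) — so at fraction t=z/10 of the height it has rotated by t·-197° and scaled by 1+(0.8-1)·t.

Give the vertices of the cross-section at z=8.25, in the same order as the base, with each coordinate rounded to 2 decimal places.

Cross-section at z=8.25: (4.86,-1.53) (1.09,2.09) (-2.72,3.08) (-2.29,-2.47) (2.32,-3.21) (3.52,-2.83)

t = z/height = 8.25/10 = 0.825
s = 1 + (scale-1)·z/height = 1 + (0.8-1)·8.25/10 = 0.835000
θ = twist·z/height = -197°·8.25/10 = -162.5250° = -2.836596 rad
cos θ = -0.953848, sin θ = -0.300290 (intermediates below are computed at full precision and shown rounded to 5 d.p.)
v1: (-5,3.5) → rotate → (5.82025,-1.83702) → ×s → (4.85991,-1.53391) → (4.86,-1.53)
v2: (-2,-2) → rotate → (1.30712,2.50828) → ×s → (1.09144,2.09441) → (1.09,2.09)
v3: (2,-4.5) → rotate → (-3.25900,3.69174) → ×s → (-2.72126,3.08260) → (-2.72,3.08)
v4: (3.5,2) → rotate → (-2.73789,-2.95871) → ×s → (-2.28614,-2.47052) → (-2.29,-2.47)
v5: (-1.5,4.5) → rotate → (2.78208,-3.84188) → ×s → (2.32303,-3.20797) → (2.32,-3.21)
v6: (-3,4.5) → rotate → (4.21285,-3.39145) → ×s → (3.51773,-2.83186) → (3.52,-2.83)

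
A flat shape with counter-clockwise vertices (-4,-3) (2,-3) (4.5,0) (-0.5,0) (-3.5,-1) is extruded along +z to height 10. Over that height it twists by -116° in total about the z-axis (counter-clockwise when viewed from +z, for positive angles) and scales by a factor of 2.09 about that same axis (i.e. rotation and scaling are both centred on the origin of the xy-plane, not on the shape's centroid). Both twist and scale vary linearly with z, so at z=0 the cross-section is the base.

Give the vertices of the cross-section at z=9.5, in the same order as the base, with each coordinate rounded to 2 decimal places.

t = z/height = 9.5/10 = 0.95
s = 1 + (scale-1)·z/height = 1 + (2.09-1)·9.5/10 = 2.035500
θ = twist·z/height = -116°·9.5/10 = -110.2000° = -1.923353 rad
cos θ = -0.345298, sin θ = -0.938493 (intermediates below are computed at full precision and shown rounded to 5 d.p.)
v1: (-4,-3) → rotate → (-1.43429,4.78987) → ×s → (-2.91949,9.74977) → (-2.92,9.75)
v2: (2,-3) → rotate → (-3.50608,-0.84109) → ×s → (-7.13662,-1.71204) → (-7.14,-1.71)
v3: (4.5,0) → rotate → (-1.55384,-4.22322) → ×s → (-3.16285,-8.59636) → (-3.16,-8.60)
v4: (-0.5,0) → rotate → (0.17265,0.46925) → ×s → (0.35143,0.95515) → (0.35,0.96)
v5: (-3.5,-1) → rotate → (0.27005,3.63002) → ×s → (0.54969,7.38891) → (0.55,7.39)

Cross-section at z=9.5: (-2.92,9.75) (-7.14,-1.71) (-3.16,-8.60) (0.35,0.96) (0.55,7.39)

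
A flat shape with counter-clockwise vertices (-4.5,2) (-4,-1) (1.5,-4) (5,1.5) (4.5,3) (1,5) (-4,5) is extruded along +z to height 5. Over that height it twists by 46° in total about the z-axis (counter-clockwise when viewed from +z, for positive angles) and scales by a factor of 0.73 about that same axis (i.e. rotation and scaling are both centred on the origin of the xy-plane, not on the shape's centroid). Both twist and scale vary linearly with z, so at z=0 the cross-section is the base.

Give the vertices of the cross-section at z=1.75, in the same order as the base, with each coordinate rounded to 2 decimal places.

t = z/height = 1.75/5 = 0.35
s = 1 + (scale-1)·z/height = 1 + (0.73-1)·1.75/5 = 0.905500
θ = twist·z/height = 46°·1.75/5 = 16.1000° = 0.280998 rad
cos θ = 0.960779, sin θ = 0.277315 (intermediates below are computed at full precision and shown rounded to 5 d.p.)
v1: (-4.5,2) → rotate → (-4.87814,0.67364) → ×s → (-4.41715,0.60998) → (-4.42,0.61)
v2: (-4,-1) → rotate → (-3.56580,-2.07004) → ×s → (-3.22883,-1.87442) → (-3.23,-1.87)
v3: (1.5,-4) → rotate → (2.55043,-3.42714) → ×s → (2.30941,-3.10328) → (2.31,-3.10)
v4: (5,1.5) → rotate → (4.38792,2.82774) → ×s → (3.97326,2.56052) → (3.97,2.56)
v5: (4.5,3) → rotate → (3.49156,4.13025) → ×s → (3.16161,3.73994) → (3.16,3.74)
v6: (1,5) → rotate → (-0.42579,5.08121) → ×s → (-0.38556,4.60104) → (-0.39,4.60)
v7: (-4,5) → rotate → (-5.22969,3.69464) → ×s → (-4.73548,3.34549) → (-4.74,3.35)

Cross-section at z=1.75: (-4.42,0.61) (-3.23,-1.87) (2.31,-3.10) (3.97,2.56) (3.16,3.74) (-0.39,4.60) (-4.74,3.35)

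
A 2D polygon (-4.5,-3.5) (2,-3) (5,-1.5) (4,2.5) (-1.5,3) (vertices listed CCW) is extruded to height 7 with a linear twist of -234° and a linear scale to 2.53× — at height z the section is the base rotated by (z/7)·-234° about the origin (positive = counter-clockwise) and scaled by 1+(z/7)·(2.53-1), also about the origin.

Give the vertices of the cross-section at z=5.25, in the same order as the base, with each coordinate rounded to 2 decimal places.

Cross-section at z=5.25: (9.04,8.25) (-4.79,6.09) (-10.96,2.37) (-8.14,-6.03) (3.72,-6.17)

t = z/height = 5.25/7 = 0.75
s = 1 + (scale-1)·z/height = 1 + (2.53-1)·5.25/7 = 2.147500
θ = twist·z/height = -234°·5.25/7 = -175.5000° = -3.063053 rad
cos θ = -0.996917, sin θ = -0.078459 (intermediates below are computed at full precision and shown rounded to 5 d.p.)
v1: (-4.5,-3.5) → rotate → (4.21152,3.84228) → ×s → (9.04424,8.25129) → (9.04,8.25)
v2: (2,-3) → rotate → (-2.22921,2.83383) → ×s → (-4.78723,6.08566) → (-4.79,6.09)
v3: (5,-1.5) → rotate → (-5.10228,1.10308) → ×s → (-10.95714,2.36887) → (-10.96,2.37)
v4: (4,2.5) → rotate → (-3.79152,-2.80613) → ×s → (-8.14229,-6.02616) → (-8.14,-6.03)
v5: (-1.5,3) → rotate → (1.73075,-2.87306) → ×s → (3.71679,-6.16990) → (3.72,-6.17)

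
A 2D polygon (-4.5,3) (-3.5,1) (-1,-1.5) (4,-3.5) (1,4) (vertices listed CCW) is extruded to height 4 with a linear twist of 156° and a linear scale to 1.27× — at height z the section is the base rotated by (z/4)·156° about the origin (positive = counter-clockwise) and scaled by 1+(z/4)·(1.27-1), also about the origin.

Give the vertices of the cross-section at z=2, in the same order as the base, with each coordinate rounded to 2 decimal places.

t = z/height = 2/4 = 0.5
s = 1 + (scale-1)·z/height = 1 + (1.27-1)·2/4 = 1.135000
θ = twist·z/height = 156°·2/4 = 78.0000° = 1.361357 rad
cos θ = 0.207912, sin θ = 0.978148 (intermediates below are computed at full precision and shown rounded to 5 d.p.)
v1: (-4.5,3) → rotate → (-3.87005,-3.77793) → ×s → (-4.39250,-4.28795) → (-4.39,-4.29)
v2: (-3.5,1) → rotate → (-1.70584,-3.21560) → ×s → (-1.93613,-3.64971) → (-1.94,-3.65)
v3: (-1,-1.5) → rotate → (1.25931,-1.29002) → ×s → (1.42932,-1.46417) → (1.43,-1.46)
v4: (4,-3.5) → rotate → (4.25516,3.18490) → ×s → (4.82961,3.61486) → (4.83,3.61)
v5: (1,4) → rotate → (-3.70468,1.80979) → ×s → (-4.20481,2.05412) → (-4.20,2.05)

Cross-section at z=2: (-4.39,-4.29) (-1.94,-3.65) (1.43,-1.46) (4.83,3.61) (-4.20,2.05)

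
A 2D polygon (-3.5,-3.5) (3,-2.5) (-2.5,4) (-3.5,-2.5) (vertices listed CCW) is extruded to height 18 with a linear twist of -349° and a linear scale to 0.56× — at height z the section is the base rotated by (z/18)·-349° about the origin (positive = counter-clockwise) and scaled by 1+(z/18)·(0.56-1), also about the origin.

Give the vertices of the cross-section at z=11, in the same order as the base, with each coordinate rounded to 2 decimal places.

t = z/height = 11/18 = 0.611111
s = 1 + (scale-1)·z/height = 1 + (0.56-1)·11/18 = 0.731111
θ = twist·z/height = -349°·11/18 = -213.2778° = -3.722399 rad
cos θ = -0.836020, sin θ = 0.548699 (intermediates below are computed at full precision and shown rounded to 5 d.p.)
v1: (-3.5,-3.5) → rotate → (4.84652,1.00563) → ×s → (3.54334,0.73522) → (3.54,0.74)
v2: (3,-2.5) → rotate → (-1.13631,3.73615) → ×s → (-0.83077,2.73154) → (-0.83,2.73)
v3: (-2.5,4) → rotate → (-0.10474,-4.71583) → ×s → (-0.07658,-3.44779) → (-0.08,-3.45)
v4: (-3.5,-2.5) → rotate → (4.29782,0.16961) → ×s → (3.14218,0.12400) → (3.14,0.12)

Cross-section at z=11: (3.54,0.74) (-0.83,2.73) (-0.08,-3.45) (3.14,0.12)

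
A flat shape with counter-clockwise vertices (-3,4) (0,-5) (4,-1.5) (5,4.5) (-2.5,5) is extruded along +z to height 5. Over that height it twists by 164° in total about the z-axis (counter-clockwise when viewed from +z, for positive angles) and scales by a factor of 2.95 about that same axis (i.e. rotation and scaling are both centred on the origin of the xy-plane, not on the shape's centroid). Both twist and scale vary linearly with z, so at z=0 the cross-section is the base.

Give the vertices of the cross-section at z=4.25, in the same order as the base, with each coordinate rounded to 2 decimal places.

Cross-section at z=4.25: (-0.86,-13.26) (8.65,10.09) (-5.48,9.94) (-17.87,-0.43) (-3.60,-14.41)

t = z/height = 4.25/5 = 0.85
s = 1 + (scale-1)·z/height = 1 + (2.95-1)·4.25/5 = 2.657500
θ = twist·z/height = 164°·4.25/5 = 139.4000° = 2.432989 rad
cos θ = -0.759271, sin θ = 0.650774 (intermediates below are computed at full precision and shown rounded to 5 d.p.)
v1: (-3,4) → rotate → (-0.32528,-4.98941) → ×s → (-0.86444,-13.25935) → (-0.86,-13.26)
v2: (0,-5) → rotate → (3.25387,3.79636) → ×s → (8.64716,10.08882) → (8.65,10.09)
v3: (4,-1.5) → rotate → (-2.06092,3.74200) → ×s → (-5.47691,9.94438) → (-5.48,9.94)
v4: (5,4.5) → rotate → (-6.72484,-0.16285) → ×s → (-17.87126,-0.43277) → (-17.87,-0.43)
v5: (-2.5,5) → rotate → (-1.35569,-5.42329) → ×s → (-3.60275,-14.41240) → (-3.60,-14.41)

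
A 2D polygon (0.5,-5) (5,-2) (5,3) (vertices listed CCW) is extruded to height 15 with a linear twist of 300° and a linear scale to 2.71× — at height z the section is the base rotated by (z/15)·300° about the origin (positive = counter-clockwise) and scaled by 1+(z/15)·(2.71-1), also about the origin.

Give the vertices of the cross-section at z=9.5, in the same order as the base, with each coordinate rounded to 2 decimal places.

t = z/height = 9.5/15 = 0.633333
s = 1 + (scale-1)·z/height = 1 + (2.71-1)·9.5/15 = 2.083000
θ = twist·z/height = 300°·9.5/15 = 190.0000° = 3.316126 rad
cos θ = -0.984808, sin θ = -0.173648 (intermediates below are computed at full precision and shown rounded to 5 d.p.)
v1: (0.5,-5) → rotate → (-1.36064,4.83721) → ×s → (-2.83422,10.07592) → (-2.83,10.08)
v2: (5,-2) → rotate → (-5.27134,1.10137) → ×s → (-10.98019,2.29416) → (-10.98,2.29)
v3: (5,3) → rotate → (-4.40309,-3.82266) → ×s → (-9.17165,-7.96261) → (-9.17,-7.96)

Cross-section at z=9.5: (-2.83,10.08) (-10.98,2.29) (-9.17,-7.96)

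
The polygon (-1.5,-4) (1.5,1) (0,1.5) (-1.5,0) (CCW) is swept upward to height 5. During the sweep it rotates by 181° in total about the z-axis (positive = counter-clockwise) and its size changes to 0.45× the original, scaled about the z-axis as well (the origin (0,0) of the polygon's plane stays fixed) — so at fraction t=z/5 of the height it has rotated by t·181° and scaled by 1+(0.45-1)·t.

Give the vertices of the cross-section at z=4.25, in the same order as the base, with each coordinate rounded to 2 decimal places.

t = z/height = 4.25/5 = 0.85
s = 1 + (scale-1)·z/height = 1 + (0.45-1)·4.25/5 = 0.532500
θ = twist·z/height = 181°·4.25/5 = 153.8500° = 2.685189 rad
cos θ = -0.897643, sin θ = 0.440723 (intermediates below are computed at full precision and shown rounded to 5 d.p.)
v1: (-1.5,-4) → rotate → (3.10936,2.92949) → ×s → (1.65573,1.55995) → (1.66,1.56)
v2: (1.5,1) → rotate → (-1.78719,-0.23656) → ×s → (-0.95168,-0.12597) → (-0.95,-0.13)
v3: (0,1.5) → rotate → (-0.66108,-1.34646) → ×s → (-0.35203,-0.71699) → (-0.35,-0.72)
v4: (-1.5,0) → rotate → (1.34646,-0.66108) → ×s → (0.71699,-0.35203) → (0.72,-0.35)

Cross-section at z=4.25: (1.66,1.56) (-0.95,-0.13) (-0.35,-0.72) (0.72,-0.35)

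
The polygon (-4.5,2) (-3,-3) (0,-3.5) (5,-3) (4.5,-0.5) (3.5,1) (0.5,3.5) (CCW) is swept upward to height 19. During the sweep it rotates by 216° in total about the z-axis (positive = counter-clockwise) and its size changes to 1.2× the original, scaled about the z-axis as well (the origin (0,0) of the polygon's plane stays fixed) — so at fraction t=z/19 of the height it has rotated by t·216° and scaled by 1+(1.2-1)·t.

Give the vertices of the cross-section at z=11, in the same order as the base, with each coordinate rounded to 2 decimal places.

Cross-section at z=11: (1.06,-5.39) (4.66,-0.82) (3.20,2.24) (-0.46,6.49) (-2.43,4.43) (-3.16,2.56) (-3.52,-1.79)

t = z/height = 11/19 = 0.578947
s = 1 + (scale-1)·z/height = 1 + (1.2-1)·11/19 = 1.115789
θ = twist·z/height = 216°·11/19 = 125.0526° = 2.182580 rad
cos θ = -0.574329, sin θ = 0.818625 (intermediates below are computed at full precision and shown rounded to 5 d.p.)
v1: (-4.5,2) → rotate → (0.94723,-4.83247) → ×s → (1.05691,-5.39202) → (1.06,-5.39)
v2: (-3,-3) → rotate → (4.17886,-0.73289) → ×s → (4.66273,-0.81775) → (4.66,-0.82)
v3: (0,-3.5) → rotate → (2.86519,2.01015) → ×s → (3.19695,2.24290) → (3.20,2.24)
v4: (5,-3) → rotate → (-0.41577,5.81611) → ×s → (-0.46391,6.48955) → (-0.46,6.49)
v5: (4.5,-0.5) → rotate → (-2.17517,3.97098) → ×s → (-2.42703,4.43077) → (-2.43,4.43)
v6: (3.5,1) → rotate → (-2.82878,2.29086) → ×s → (-3.15632,2.55612) → (-3.16,2.56)
v7: (0.5,3.5) → rotate → (-3.15235,-1.60084) → ×s → (-3.51736,-1.78620) → (-3.52,-1.79)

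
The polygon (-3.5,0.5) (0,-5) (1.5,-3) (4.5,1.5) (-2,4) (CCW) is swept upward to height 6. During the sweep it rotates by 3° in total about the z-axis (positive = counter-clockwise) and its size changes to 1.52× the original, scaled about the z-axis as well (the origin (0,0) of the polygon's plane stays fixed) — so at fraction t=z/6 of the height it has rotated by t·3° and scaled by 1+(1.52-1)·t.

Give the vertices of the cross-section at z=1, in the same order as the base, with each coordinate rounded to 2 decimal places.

Cross-section at z=1: (-3.81,0.51) (0.05,-5.43) (1.66,-3.25) (4.88,1.67) (-2.21,4.33)

t = z/height = 1/6 = 0.166667
s = 1 + (scale-1)·z/height = 1 + (1.52-1)·1/6 = 1.086667
θ = twist·z/height = 3°·1/6 = 0.5000° = 0.008727 rad
cos θ = 0.999962, sin θ = 0.008727 (intermediates below are computed at full precision and shown rounded to 5 d.p.)
v1: (-3.5,0.5) → rotate → (-3.50423,0.46944) → ×s → (-3.80793,0.51012) → (-3.81,0.51)
v2: (0,-5) → rotate → (0.04363,-4.99981) → ×s → (0.04741,-5.43313) → (0.05,-5.43)
v3: (1.5,-3) → rotate → (1.52612,-2.98680) → ×s → (1.65839,-3.24565) → (1.66,-3.25)
v4: (4.5,1.5) → rotate → (4.48674,1.53921) → ×s → (4.87559,1.67261) → (4.88,1.67)
v5: (-2,4) → rotate → (-2.03483,3.98239) → ×s → (-2.21118,4.32754) → (-2.21,4.33)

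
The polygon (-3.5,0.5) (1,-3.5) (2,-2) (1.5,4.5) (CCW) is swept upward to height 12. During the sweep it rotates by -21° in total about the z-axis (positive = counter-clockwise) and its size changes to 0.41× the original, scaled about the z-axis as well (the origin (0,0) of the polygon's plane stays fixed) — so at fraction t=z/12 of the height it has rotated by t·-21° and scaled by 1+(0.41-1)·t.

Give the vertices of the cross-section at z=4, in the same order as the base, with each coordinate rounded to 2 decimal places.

t = z/height = 4/12 = 0.333333
s = 1 + (scale-1)·z/height = 1 + (0.41-1)·4/12 = 0.803333
θ = twist·z/height = -21°·4/12 = -7.0000° = -0.122173 rad
cos θ = 0.992546, sin θ = -0.121869 (intermediates below are computed at full precision and shown rounded to 5 d.p.)
v1: (-3.5,0.5) → rotate → (-3.41298,0.92282) → ×s → (-2.74176,0.74133) → (-2.74,0.74)
v2: (1,-3.5) → rotate → (0.56600,-3.59578) → ×s → (0.45469,-2.88861) → (0.45,-2.89)
v3: (2,-2) → rotate → (1.74135,-2.22883) → ×s → (1.39889,-1.79049) → (1.40,-1.79)
v4: (1.5,4.5) → rotate → (2.03723,4.28365) → ×s → (1.63658,3.44120) → (1.64,3.44)

Cross-section at z=4: (-2.74,0.74) (0.45,-2.89) (1.40,-1.79) (1.64,3.44)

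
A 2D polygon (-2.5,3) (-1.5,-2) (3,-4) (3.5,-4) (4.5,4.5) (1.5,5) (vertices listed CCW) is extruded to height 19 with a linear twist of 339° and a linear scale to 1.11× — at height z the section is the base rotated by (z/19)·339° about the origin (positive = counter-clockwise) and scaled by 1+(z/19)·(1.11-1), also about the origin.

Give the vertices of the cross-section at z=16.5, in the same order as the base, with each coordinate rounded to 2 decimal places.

Cross-section at z=16.5: (1.86,3.85) (-2.67,0.59) (-2.63,-4.80) (-2.41,-5.30) (6.53,-2.45) (5.67,0.77)

t = z/height = 16.5/19 = 0.868421
s = 1 + (scale-1)·z/height = 1 + (1.11-1)·16.5/19 = 1.095526
θ = twist·z/height = 339°·16.5/19 = 294.3947° = 5.138157 rad
cos θ = 0.413021, sin θ = -0.910722 (intermediates below are computed at full precision and shown rounded to 5 d.p.)
v1: (-2.5,3) → rotate → (1.69961,3.51587) → ×s → (1.86197,3.85172) → (1.86,3.85)
v2: (-1.5,-2) → rotate → (-2.44097,0.54004) → ×s → (-2.67415,0.59163) → (-2.67,0.59)
v3: (3,-4) → rotate → (-2.40382,-4.38425) → ×s → (-2.63345,-4.80306) → (-2.63,-4.80)
v4: (3.5,-4) → rotate → (-2.19731,-4.83961) → ×s → (-2.40721,-5.30192) → (-2.41,-5.30)
v5: (4.5,4.5) → rotate → (5.95684,-2.23965) → ×s → (6.52588,-2.45360) → (6.53,-2.45)
v6: (1.5,5) → rotate → (5.17314,0.69902) → ×s → (5.66731,0.76580) → (5.67,0.77)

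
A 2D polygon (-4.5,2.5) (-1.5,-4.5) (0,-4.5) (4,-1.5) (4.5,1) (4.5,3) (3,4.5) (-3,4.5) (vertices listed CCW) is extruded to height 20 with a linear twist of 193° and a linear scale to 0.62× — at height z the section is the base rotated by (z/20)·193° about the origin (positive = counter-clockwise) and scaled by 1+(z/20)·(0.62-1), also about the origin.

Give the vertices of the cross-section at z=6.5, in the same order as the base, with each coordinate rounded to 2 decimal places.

Cross-section at z=6.5: (-3.76,-2.50) (2.90,-2.98) (3.51,-1.81) (2.78,2.51) (1.03,3.91) (-0.53,4.71) (-2.30,4.14) (-4.71,-0.53)

t = z/height = 6.5/20 = 0.325
s = 1 + (scale-1)·z/height = 1 + (0.62-1)·6.5/20 = 0.876500
θ = twist·z/height = 193°·6.5/20 = 62.7250° = 1.094758 rad
cos θ = 0.458262, sin θ = 0.888817 (intermediates below are computed at full precision and shown rounded to 5 d.p.)
v1: (-4.5,2.5) → rotate → (-4.28422,-2.85402) → ×s → (-3.75512,-2.50155) → (-3.76,-2.50)
v2: (-1.5,-4.5) → rotate → (3.31229,-3.39540) → ×s → (2.90322,-2.97607) → (2.90,-2.98)
v3: (0,-4.5) → rotate → (3.99968,-2.06218) → ×s → (3.50572,-1.80750) → (3.51,-1.81)
v4: (4,-1.5) → rotate → (3.16627,2.86788) → ×s → (2.77524,2.51369) → (2.78,2.51)
v5: (4.5,1) → rotate → (1.17336,4.45794) → ×s → (1.02845,3.90738) → (1.03,3.91)
v6: (4.5,3) → rotate → (-0.60427,5.37446) → ×s → (-0.52965,4.71072) → (-0.53,4.71)
v7: (3,4.5) → rotate → (-2.62489,4.72863) → ×s → (-2.30072,4.14464) → (-2.30,4.14)
v8: (-3,4.5) → rotate → (-5.37446,-0.60427) → ×s → (-4.71072,-0.52965) → (-4.71,-0.53)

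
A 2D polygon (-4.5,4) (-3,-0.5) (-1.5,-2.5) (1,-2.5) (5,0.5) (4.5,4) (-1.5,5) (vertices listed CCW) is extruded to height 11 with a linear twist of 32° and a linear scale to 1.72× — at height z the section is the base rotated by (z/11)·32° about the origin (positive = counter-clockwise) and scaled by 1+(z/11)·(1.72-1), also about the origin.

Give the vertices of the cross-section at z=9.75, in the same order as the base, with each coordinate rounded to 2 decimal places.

Cross-section at z=9.75: (-9.60,2.26) (-3.94,-3.06) (-0.22,-4.77) (3.39,-2.83) (6.82,4.61) (3.37,9.27) (-6.05,6.04)

t = z/height = 9.75/11 = 0.886364
s = 1 + (scale-1)·z/height = 1 + (1.72-1)·9.75/11 = 1.638182
θ = twist·z/height = 32°·9.75/11 = 28.3636° = 0.495039 rad
cos θ = 0.879950, sin θ = 0.475066 (intermediates below are computed at full precision and shown rounded to 5 d.p.)
v1: (-4.5,4) → rotate → (-5.86004,1.38200) → ×s → (-9.59981,2.26398) → (-9.60,2.26)
v2: (-3,-0.5) → rotate → (-2.40232,-1.86517) → ×s → (-3.93543,-3.05549) → (-3.94,-3.06)
v3: (-1.5,-2.5) → rotate → (-0.13226,-2.91247) → ×s → (-0.21667,-4.77116) → (-0.22,-4.77)
v4: (1,-2.5) → rotate → (2.06761,-1.72481) → ×s → (3.38713,-2.82555) → (3.39,-2.83)
v5: (5,0.5) → rotate → (4.16222,2.81530) → ×s → (6.81847,4.61198) → (6.82,4.61)
v6: (4.5,4) → rotate → (2.05951,5.65760) → ×s → (3.37386,9.26817) → (3.37,9.27)
v7: (-1.5,5) → rotate → (-3.69525,3.68715) → ×s → (-6.05350,6.04023) → (-6.05,6.04)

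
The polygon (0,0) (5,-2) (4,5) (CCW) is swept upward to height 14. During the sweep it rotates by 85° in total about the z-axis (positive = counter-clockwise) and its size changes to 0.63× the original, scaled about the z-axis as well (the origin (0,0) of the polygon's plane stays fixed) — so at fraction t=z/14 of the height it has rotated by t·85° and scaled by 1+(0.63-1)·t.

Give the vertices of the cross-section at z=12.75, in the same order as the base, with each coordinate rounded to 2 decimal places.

t = z/height = 12.75/14 = 0.910714
s = 1 + (scale-1)·z/height = 1 + (0.63-1)·12.75/14 = 0.663036
θ = twist·z/height = 85°·12.75/14 = 77.4107° = 1.351072 rad
cos θ = 0.217961, sin θ = 0.975958 (intermediates below are computed at full precision and shown rounded to 5 d.p.)
v1: (0,0) → rotate → (0.00000,0.00000) → ×s → (0.00000,0.00000) → (0.00,0.00)
v2: (5,-2) → rotate → (3.04172,4.44387) → ×s → (2.01677,2.94644) → (2.02,2.95)
v3: (4,5) → rotate → (-4.00794,4.99363) → ×s → (-2.65741,3.31096) → (-2.66,3.31)

Cross-section at z=12.75: (0.00,0.00) (2.02,2.95) (-2.66,3.31)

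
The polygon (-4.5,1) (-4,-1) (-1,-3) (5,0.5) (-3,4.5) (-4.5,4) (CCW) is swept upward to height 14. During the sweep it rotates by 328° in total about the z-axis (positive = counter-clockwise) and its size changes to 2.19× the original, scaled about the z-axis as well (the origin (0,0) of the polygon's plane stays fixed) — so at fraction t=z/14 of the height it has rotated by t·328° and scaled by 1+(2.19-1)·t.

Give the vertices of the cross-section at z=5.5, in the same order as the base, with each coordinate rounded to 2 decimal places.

Cross-section at z=5.5: (3.00,-6.06) (4.83,-3.65) (4.35,1.62) (-5.17,5.25) (-2.38,-7.57) (-0.43,-8.83)

t = z/height = 5.5/14 = 0.392857
s = 1 + (scale-1)·z/height = 1 + (2.19-1)·5.5/14 = 1.467500
θ = twist·z/height = 328°·5.5/14 = 128.8571° = 2.248981 rad
cos θ = -0.627381, sin θ = 0.778713 (intermediates below are computed at full precision and shown rounded to 5 d.p.)
v1: (-4.5,1) → rotate → (2.04450,-4.13159) → ×s → (3.00030,-6.06310) → (3.00,-6.06)
v2: (-4,-1) → rotate → (3.28824,-2.48747) → ×s → (4.82549,-3.65036) → (4.83,-3.65)
v3: (-1,-3) → rotate → (2.96352,1.10343) → ×s → (4.34896,1.61928) → (4.35,1.62)
v4: (5,0.5) → rotate → (-3.52626,3.57987) → ×s → (-5.17479,5.25346) → (-5.17,5.25)
v5: (-3,4.5) → rotate → (-1.62206,-5.15935) → ×s → (-2.38038,-7.57135) → (-2.38,-7.57)
v6: (-4.5,4) → rotate → (-0.29164,-6.01373) → ×s → (-0.42798,-8.82515) → (-0.43,-8.83)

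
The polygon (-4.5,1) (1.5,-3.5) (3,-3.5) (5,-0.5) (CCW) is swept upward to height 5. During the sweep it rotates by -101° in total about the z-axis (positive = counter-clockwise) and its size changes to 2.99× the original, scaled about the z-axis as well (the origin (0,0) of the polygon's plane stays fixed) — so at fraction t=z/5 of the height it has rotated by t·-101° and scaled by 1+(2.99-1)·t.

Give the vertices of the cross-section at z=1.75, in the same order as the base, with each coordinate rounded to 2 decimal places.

t = z/height = 1.75/5 = 0.35
s = 1 + (scale-1)·z/height = 1 + (2.99-1)·1.75/5 = 1.696500
θ = twist·z/height = -101°·1.75/5 = -35.3500° = -0.616974 rad
cos θ = 0.815633, sin θ = -0.578570 (intermediates below are computed at full precision and shown rounded to 5 d.p.)
v1: (-4.5,1) → rotate → (-3.09178,3.41920) → ×s → (-5.24520,5.80067) → (-5.25,5.80)
v2: (1.5,-3.5) → rotate → (-0.80154,-3.72257) → ×s → (-1.35982,-6.31534) → (-1.36,-6.32)
v3: (3,-3.5) → rotate → (0.42191,-4.59042) → ×s → (0.71576,-7.78765) → (0.72,-7.79)
v4: (5,-0.5) → rotate → (3.78888,-3.30066) → ×s → (6.42784,-5.59958) → (6.43,-5.60)

Cross-section at z=1.75: (-5.25,5.80) (-1.36,-6.32) (0.72,-7.79) (6.43,-5.60)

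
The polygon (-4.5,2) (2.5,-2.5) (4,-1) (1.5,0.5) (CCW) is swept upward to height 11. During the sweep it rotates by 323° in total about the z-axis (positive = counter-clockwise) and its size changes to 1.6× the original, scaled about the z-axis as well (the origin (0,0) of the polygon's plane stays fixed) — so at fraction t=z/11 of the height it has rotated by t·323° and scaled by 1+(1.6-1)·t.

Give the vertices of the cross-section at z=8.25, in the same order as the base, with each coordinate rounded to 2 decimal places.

Cross-section at z=8.25: (5.60,4.42) (-4.90,-1.52) (-3.98,-4.46) (-0.37,-2.26)

t = z/height = 8.25/11 = 0.75
s = 1 + (scale-1)·z/height = 1 + (1.6-1)·8.25/11 = 1.450000
θ = twist·z/height = 323°·8.25/11 = 242.2500° = 4.228060 rad
cos θ = -0.465615, sin θ = -0.884988 (intermediates below are computed at full precision and shown rounded to 5 d.p.)
v1: (-4.5,2) → rotate → (3.86524,3.05122) → ×s → (5.60460,4.42426) → (5.60,4.42)
v2: (2.5,-2.5) → rotate → (-3.37651,-1.04843) → ×s → (-4.89593,-1.52023) → (-4.90,-1.52)
v3: (4,-1) → rotate → (-2.74745,-3.07434) → ×s → (-3.98380,-4.45779) → (-3.98,-4.46)
v4: (1.5,0.5) → rotate → (-0.25593,-1.56029) → ×s → (-0.37110,-2.26242) → (-0.37,-2.26)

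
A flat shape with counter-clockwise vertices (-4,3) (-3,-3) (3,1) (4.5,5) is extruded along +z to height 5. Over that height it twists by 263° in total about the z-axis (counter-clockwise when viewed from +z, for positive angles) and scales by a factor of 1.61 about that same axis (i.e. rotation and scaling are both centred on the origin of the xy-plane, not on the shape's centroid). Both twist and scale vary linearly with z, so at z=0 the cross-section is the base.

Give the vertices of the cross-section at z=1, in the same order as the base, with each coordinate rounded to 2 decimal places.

Cross-section at z=1: (-5.40,-1.52) (0.63,-4.72) (1.15,3.36) (-1.39,7.42)

t = z/height = 1/5 = 0.2
s = 1 + (scale-1)·z/height = 1 + (1.61-1)·1/5 = 1.122000
θ = twist·z/height = 263°·1/5 = 52.6000° = 0.918043 rad
cos θ = 0.607376, sin θ = 0.794415 (intermediates below are computed at full precision and shown rounded to 5 d.p.)
v1: (-4,3) → rotate → (-4.81275,-1.35553) → ×s → (-5.39990,-1.52091) → (-5.40,-1.52)
v2: (-3,-3) → rotate → (0.56112,-4.20537) → ×s → (0.62957,-4.71843) → (0.63,-4.72)
v3: (3,1) → rotate → (1.02771,2.99062) → ×s → (1.15309,3.35548) → (1.15,3.36)
v4: (4.5,5) → rotate → (-1.23888,6.61174) → ×s → (-1.39003,7.41838) → (-1.39,7.42)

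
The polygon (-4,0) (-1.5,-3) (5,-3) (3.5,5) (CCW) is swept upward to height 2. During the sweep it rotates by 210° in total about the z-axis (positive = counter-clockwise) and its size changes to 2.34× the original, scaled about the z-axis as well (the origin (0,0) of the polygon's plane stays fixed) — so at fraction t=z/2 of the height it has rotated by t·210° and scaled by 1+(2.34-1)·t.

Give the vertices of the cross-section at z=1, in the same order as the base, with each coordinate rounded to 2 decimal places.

Cross-section at z=1: (1.73,-6.45) (5.49,-1.12) (2.68,9.36) (-9.58,3.48)

t = z/height = 1/2 = 0.5
s = 1 + (scale-1)·z/height = 1 + (2.34-1)·1/2 = 1.670000
θ = twist·z/height = 210°·1/2 = 105.0000° = 1.832596 rad
cos θ = -0.258819, sin θ = 0.965926 (intermediates below are computed at full precision and shown rounded to 5 d.p.)
v1: (-4,0) → rotate → (1.03528,-3.86370) → ×s → (1.72891,-6.45238) → (1.73,-6.45)
v2: (-1.5,-3) → rotate → (3.28601,-0.67243) → ×s → (5.48763,-1.12296) → (5.49,-1.12)
v3: (5,-3) → rotate → (1.60368,5.60609) → ×s → (2.67815,9.36216) → (2.68,9.36)
v4: (3.5,5) → rotate → (-5.73550,2.08665) → ×s → (-9.57828,3.48470) → (-9.58,3.48)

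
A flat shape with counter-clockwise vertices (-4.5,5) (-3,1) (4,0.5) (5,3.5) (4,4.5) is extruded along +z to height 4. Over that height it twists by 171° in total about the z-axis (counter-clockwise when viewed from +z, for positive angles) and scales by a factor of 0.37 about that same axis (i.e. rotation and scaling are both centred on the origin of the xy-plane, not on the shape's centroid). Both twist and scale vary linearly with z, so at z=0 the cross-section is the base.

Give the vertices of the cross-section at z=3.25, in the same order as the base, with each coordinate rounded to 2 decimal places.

Cross-section at z=3.25: (0.05,-3.28) (0.78,-1.33) (-1.63,1.10) (-2.96,0.32) (-2.92,-0.37)

t = z/height = 3.25/4 = 0.8125
s = 1 + (scale-1)·z/height = 1 + (0.37-1)·3.25/4 = 0.488125
θ = twist·z/height = 171°·3.25/4 = 138.9375° = 2.424917 rad
cos θ = -0.753993, sin θ = 0.656882 (intermediates below are computed at full precision and shown rounded to 5 d.p.)
v1: (-4.5,5) → rotate → (0.10856,-6.72594) → ×s → (0.05299,-3.28310) → (0.05,-3.28)
v2: (-3,1) → rotate → (1.60510,-2.72464) → ×s → (0.78349,-1.32996) → (0.78,-1.33)
v3: (4,0.5) → rotate → (-3.34441,2.25053) → ×s → (-1.63249,1.09854) → (-1.63,1.10)
v4: (5,3.5) → rotate → (-6.06905,0.64543) → ×s → (-2.96246,0.31505) → (-2.96,0.32)
v5: (4,4.5) → rotate → (-5.97194,-0.76544) → ×s → (-2.91505,-0.37363) → (-2.92,-0.37)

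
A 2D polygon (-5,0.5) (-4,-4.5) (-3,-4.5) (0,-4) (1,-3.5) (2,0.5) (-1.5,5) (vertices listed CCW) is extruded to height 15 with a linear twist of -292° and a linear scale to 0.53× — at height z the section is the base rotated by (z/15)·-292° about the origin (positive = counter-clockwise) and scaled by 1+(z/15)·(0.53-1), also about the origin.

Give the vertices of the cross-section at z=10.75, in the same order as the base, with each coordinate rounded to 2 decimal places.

Cross-section at z=10.75: (2.73,-1.91) (3.77,1.31) (3.19,1.63) (1.30,2.31) (0.56,2.35) (-1.32,0.36) (-0.75,-3.38)

t = z/height = 10.75/15 = 0.716667
s = 1 + (scale-1)·z/height = 1 + (0.53-1)·10.75/15 = 0.663167
θ = twist·z/height = -292°·10.75/15 = -209.2667° = -3.652392 rad
cos θ = -0.872354, sin θ = 0.488875 (intermediates below are computed at full precision and shown rounded to 5 d.p.)
v1: (-5,0.5) → rotate → (4.11733,-2.88055) → ×s → (2.73048,-1.91029) → (2.73,-1.91)
v2: (-4,-4.5) → rotate → (5.68935,1.97009) → ×s → (3.77299,1.30650) → (3.77,1.31)
v3: (-3,-4.5) → rotate → (4.81700,2.45897) → ×s → (3.19447,1.63071) → (3.19,1.63)
v4: (0,-4) → rotate → (1.95550,3.48942) → ×s → (1.29682,2.31406) → (1.30,2.31)
v5: (1,-3.5) → rotate → (0.83871,3.54211) → ×s → (0.55620,2.34901) → (0.56,2.35)
v6: (2,0.5) → rotate → (-1.98915,0.54157) → ×s → (-1.31913,0.35915) → (-1.32,0.36)
v7: (-1.5,5) → rotate → (-1.13584,-5.09508) → ×s → (-0.75325,-3.37889) → (-0.75,-3.38)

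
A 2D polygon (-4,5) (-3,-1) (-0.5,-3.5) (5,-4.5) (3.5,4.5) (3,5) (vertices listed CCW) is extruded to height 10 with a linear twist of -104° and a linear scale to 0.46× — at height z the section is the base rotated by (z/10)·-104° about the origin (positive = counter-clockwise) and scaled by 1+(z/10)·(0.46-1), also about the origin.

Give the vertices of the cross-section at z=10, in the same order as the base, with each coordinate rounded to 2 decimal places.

t = z/height = 10/10 = 1
s = 1 + (scale-1)·z/height = 1 + (0.46-1)·10/10 = 0.460000
θ = twist·z/height = -104°·10/10 = -104.0000° = -1.815142 rad
cos θ = -0.241922, sin θ = -0.970296 (intermediates below are computed at full precision and shown rounded to 5 d.p.)
v1: (-4,5) → rotate → (5.81917,2.67157) → ×s → (2.67682,1.22892) → (2.68,1.23)
v2: (-3,-1) → rotate → (-0.24453,3.15281) → ×s → (-0.11248,1.45029) → (-0.11,1.45)
v3: (-0.5,-3.5) → rotate → (-3.27507,1.33187) → ×s → (-1.50653,0.61266) → (-1.51,0.61)
v4: (5,-4.5) → rotate → (-5.57594,-3.76283) → ×s → (-2.56493,-1.73090) → (-2.56,-1.73)
v5: (3.5,4.5) → rotate → (3.51960,-4.48468) → ×s → (1.61902,-2.06295) → (1.62,-2.06)
v6: (3,5) → rotate → (4.12571,-4.12050) → ×s → (1.89783,-1.89543) → (1.90,-1.90)

Cross-section at z=10: (2.68,1.23) (-0.11,1.45) (-1.51,0.61) (-2.56,-1.73) (1.62,-2.06) (1.90,-1.90)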